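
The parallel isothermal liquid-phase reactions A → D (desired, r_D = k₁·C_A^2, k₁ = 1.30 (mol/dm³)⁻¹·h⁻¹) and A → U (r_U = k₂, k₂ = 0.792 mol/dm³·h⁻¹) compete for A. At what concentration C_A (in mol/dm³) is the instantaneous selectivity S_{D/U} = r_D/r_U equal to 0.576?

0.592 mol/dm³

S_{D/U} = (k₁/k₂)·C_A^2 ⇒ C_A = (S·k₂/k₁)^(0.5).
= (0.576×0.792/1.30)^(0.5) = (0.3509)^(0.5) = 0.592 mol/dm³.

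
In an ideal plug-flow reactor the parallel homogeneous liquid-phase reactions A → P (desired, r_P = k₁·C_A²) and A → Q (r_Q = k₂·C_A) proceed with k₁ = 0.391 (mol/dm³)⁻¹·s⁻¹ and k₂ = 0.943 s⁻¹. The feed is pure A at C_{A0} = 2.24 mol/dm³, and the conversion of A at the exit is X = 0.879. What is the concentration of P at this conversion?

C_A = C_{A0}(1−X) = 0.2710 mol/dm³.
Along a PFR/batch, dC_Q/dC_A = −r_Q/(r_P+r_Q) = −k₂/(k₂+k₁·C_A).
Integrating from C_{A0} to C_A: C_Q = (0.943/0.391)·ln[(0.943+0.391·2.24)/(0.943+0.391·0.271)] = 2.412·ln(1.819/1.049) = 1.327 mol/dm³.
Then C_P = (C_{A0}−C_A) − C_Q = 1.969 − 1.327 = 0.6416 mol/dm³.

0.642 mol/dm³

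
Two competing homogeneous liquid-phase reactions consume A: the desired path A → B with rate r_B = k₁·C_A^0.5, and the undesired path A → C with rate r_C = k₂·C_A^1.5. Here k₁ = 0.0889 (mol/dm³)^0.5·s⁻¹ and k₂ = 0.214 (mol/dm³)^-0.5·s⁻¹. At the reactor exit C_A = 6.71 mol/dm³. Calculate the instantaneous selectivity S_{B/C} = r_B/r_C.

0.0619

S_{B/C} = r_B/r_C = (k₁·C_A^0.5)/(k₂·C_A^1.5) = (k₁/k₂)·C_A⁻¹.
= (0.0889×6.710^0.5) / (0.214×6.710^1.5) = 0.2303/3.720 = 0.0619.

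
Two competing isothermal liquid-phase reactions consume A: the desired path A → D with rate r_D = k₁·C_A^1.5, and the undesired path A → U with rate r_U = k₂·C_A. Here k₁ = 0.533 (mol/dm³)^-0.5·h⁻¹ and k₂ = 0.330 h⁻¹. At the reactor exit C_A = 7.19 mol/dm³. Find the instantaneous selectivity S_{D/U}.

S_{D/U} = r_D/r_U = (k₁·C_A^1.5)/(k₂·C_A) = (k₁/k₂)·C_A^0.5.
= (0.533×7.190^1.5) / (0.330×7.190) = 10.28/2.373 = 4.33.

4.33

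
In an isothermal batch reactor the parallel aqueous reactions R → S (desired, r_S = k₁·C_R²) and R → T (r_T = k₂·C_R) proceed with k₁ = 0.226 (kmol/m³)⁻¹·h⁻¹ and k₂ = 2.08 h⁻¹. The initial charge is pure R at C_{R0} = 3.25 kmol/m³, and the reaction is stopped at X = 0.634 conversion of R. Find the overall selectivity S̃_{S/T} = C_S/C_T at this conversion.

C_R = C_{R0}(1−X) = 1.190 kmol/m³.
Along a PFR/batch, dC_T/dC_R = −r_T/(r_S+r_T) = −k₂/(k₂+k₁·C_R).
Integrating from C_{R0} to C_R: C_T = (2.08/0.226)·ln[(2.08+0.226·3.25)/(2.08+0.226·1.19)] = 9.204·ln(2.815/2.349) = 1.665 kmol/m³.
Then C_S = (C_{R0}−C_R) − C_T = 2.061 − 1.665 = 0.3959 kmol/m³.
S̃_{S/T} = C_S/C_T = 0.3959/1.665 = 0.238.

0.238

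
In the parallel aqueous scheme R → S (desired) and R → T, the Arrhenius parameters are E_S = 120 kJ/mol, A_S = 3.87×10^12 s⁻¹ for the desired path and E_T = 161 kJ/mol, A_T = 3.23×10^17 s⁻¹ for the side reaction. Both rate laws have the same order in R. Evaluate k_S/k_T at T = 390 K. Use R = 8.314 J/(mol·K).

With equal orders, S_{S/T} = k_S/k_T = (A_S/A_T)·exp[(E_T−E_S)/(RT)].
(E_T−E_S)/(RT) = (161−120)×10³/(8.314×390) = 41000/3242 = 12.64.
k_S/k_T = (3.87×10^12/3.23×10^17)·exp(12.64) = 1.198×10^-5 × 3.101×10^5 = 3.72.
Since E_S < E_T, lowering the temperature improves selectivity toward S.

3.72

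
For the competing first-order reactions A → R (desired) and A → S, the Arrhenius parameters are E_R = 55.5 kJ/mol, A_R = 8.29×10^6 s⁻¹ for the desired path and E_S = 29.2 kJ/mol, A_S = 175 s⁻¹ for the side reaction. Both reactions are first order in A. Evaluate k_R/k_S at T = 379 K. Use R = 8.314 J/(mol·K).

With equal orders, S_{R/S} = k_R/k_S = (A_R/A_S)·exp[(E_S−E_R)/(RT)].
(E_S−E_R)/(RT) = (29.2−55.5)×10³/(8.314×379) = -26300/3151 = -8.347.
k_R/k_S = (8.29×10^6/175)·exp(-8.347) = 47371 × 2.372×10^-4 = 11.2.

11.2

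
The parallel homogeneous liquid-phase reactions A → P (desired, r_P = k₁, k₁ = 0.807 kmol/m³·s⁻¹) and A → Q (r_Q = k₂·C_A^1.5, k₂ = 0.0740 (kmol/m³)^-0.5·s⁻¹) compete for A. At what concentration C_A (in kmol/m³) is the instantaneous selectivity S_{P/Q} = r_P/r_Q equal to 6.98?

1.35 kmol/m³

S_{P/Q} = (k₁/k₂)·C_A^-1.5 ⇒ C_A = (S·k₂/k₁)^(1/(-1.5)).
= (6.98×0.0740/0.807)^(-0.6667) = (0.6400)^(-0.6667) = 1.35 kmol/m³.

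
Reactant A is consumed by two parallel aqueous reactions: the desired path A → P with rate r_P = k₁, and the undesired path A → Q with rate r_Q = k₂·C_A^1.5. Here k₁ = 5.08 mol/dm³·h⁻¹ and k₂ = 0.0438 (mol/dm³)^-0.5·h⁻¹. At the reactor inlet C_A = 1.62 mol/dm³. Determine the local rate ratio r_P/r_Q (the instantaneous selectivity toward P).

S_{P/Q} = r_P/r_Q = (k₁)/(k₂·C_A^1.5) = (k₁/k₂)·C_A^-1.5.
= (5.08) / (0.0438×1.620^1.5) = 5.080/0.09031 = 56.2.

56.2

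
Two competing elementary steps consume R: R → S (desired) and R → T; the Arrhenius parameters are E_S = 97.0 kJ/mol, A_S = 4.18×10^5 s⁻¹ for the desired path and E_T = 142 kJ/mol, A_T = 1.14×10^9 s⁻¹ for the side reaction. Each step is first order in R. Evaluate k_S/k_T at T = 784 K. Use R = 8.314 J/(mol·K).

0.365

k_S/k_T = (A_S/A_T)·exp[−(E_S−E_T)/(RT)] = (A_S/A_T)·exp[(E_T−E_S)/(RT)].
(E_T−E_S)/(RT) = (142−97.0)×10³/(8.314×784) = 45000/6518 = 6.904.
k_S/k_T = (4.18×10^5/1.14×10^9)·exp(6.904) = 3.667×10^-4 × 996.0 = 0.365.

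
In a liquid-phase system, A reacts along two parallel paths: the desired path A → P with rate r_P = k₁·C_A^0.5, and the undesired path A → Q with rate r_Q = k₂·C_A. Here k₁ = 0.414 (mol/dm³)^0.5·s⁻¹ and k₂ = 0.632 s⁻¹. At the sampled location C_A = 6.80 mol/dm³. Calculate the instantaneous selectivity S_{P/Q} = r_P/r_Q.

S_{P/Q} = r_P/r_Q = (k₁·C_A^0.5)/(k₂·C_A) = (k₁/k₂)·C_A^-0.5.
= (0.414×6.800^0.5) / (0.632×6.800) = 1.080/4.298 = 0.251.

0.251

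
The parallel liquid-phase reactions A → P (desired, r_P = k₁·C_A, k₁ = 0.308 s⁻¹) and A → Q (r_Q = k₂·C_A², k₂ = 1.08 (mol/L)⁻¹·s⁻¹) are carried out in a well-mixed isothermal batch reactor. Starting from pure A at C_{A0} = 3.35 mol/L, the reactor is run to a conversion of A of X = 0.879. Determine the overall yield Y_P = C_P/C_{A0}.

C_A = C_{A0}(1−X) = 0.4053 mol/L.
Along a PFR/batch, dC_P/dC_A = −r_P/(r_P+r_Q) = −k₁/(k₁+k₂·C_A).
Integrating from C_{A0} to C_A: C_P = (0.308/1.08)·ln[(0.308+1.08·3.35)/(0.308+1.08·0.405)] = 0.2852·ln(3.926/0.7458) = 0.4737 mol/L.
Y_P = C_P/C_{A0} = 0.4737/3.35 = 0.141.

0.141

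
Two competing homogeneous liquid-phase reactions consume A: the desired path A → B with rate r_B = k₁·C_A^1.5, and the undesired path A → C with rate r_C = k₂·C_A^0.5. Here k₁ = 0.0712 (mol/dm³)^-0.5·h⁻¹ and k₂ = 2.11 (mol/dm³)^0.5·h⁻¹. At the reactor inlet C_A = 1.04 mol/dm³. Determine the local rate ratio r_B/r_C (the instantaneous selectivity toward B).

0.0351

S_{B/C} = r_B/r_C = (k₁·C_A^1.5)/(k₂·C_A^0.5) = (k₁/k₂)·C_A.
= (0.0712×1.040^1.5) / (2.11×1.040^0.5) = 0.07551/2.152 = 0.0351.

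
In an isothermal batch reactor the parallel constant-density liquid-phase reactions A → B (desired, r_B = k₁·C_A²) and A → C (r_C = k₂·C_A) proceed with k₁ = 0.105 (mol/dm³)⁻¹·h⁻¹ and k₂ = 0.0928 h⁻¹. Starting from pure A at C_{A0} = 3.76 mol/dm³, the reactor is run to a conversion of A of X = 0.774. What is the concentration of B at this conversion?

C_A = C_{A0}(1−X) = 0.8498 mol/dm³.
Along a PFR/batch, dC_C/dC_A = −r_C/(r_B+r_C) = −k₂/(k₂+k₁·C_A).
Integrating from C_{A0} to C_A: C_C = (0.0928/0.105)·ln[(0.0928+0.105·3.76)/(0.0928+0.105·0.850)] = 0.8838·ln(0.4876/0.1820) = 0.8709 mol/dm³.
Then C_B = (C_{A0}−C_A) − C_C = 2.910 − 0.8709 = 2.039 mol/dm³.

2.04 mol/dm³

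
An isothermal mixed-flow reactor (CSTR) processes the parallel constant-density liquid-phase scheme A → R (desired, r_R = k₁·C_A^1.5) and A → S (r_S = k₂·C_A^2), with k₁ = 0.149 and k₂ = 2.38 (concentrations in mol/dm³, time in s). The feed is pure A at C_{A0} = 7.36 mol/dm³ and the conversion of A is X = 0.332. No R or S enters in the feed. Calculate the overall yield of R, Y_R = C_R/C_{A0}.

0.00912

Exit C_A = C_{A0}(1−X) = 7.36×0.668 = 4.916 mol/dm³.
Rates in a CSTR are evaluated at the outlet concentration: r_R = 0.149×4.916^1.5 = 1.624, r_S = 2.38×4.916^2 = 57.53.
Fraction of consumed A going to R: r_R/(r_R+r_S) = 0.02746.
C_R = 0.02746·C_{A0}·X = 0.02746×7.36×0.332 = 0.0671 mol/dm³; Y_R = C_R/C_{A0} = 0.00912.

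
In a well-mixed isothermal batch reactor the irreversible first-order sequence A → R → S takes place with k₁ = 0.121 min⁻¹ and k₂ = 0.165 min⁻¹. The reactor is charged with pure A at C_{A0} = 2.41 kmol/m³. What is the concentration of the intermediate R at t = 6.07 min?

0.745 kmol/m³

The intermediate concentration in a first-order A→B→C sequence is C_R = k₁C_{A0}(e^(−k₁t) − e^(−k₂t))/(k₂−k₁).
e^(−k₁t) = e^(−0.121×6.07) = e^(−0.7345) = 0.4798; e^(−k₂t) = e^(−1.002) = 0.3673.
C_R = 0.121×2.41/(0.165−0.121) × (0.4798−0.3673) = 6.627×0.1124 = 0.7453 kmol/m³.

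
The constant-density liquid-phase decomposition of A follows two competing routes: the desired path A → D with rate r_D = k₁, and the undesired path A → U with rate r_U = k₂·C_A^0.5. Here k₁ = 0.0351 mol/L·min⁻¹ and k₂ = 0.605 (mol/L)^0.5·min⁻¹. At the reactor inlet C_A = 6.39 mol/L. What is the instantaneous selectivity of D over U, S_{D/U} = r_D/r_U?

S_{D/U} = r_D/r_U = (k₁)/(k₂·C_A^0.5) = (k₁/k₂)·C_A^-0.5.
= (0.0351) / (0.605×6.390^0.5) = 0.03510/1.529 = 0.0230.

0.0230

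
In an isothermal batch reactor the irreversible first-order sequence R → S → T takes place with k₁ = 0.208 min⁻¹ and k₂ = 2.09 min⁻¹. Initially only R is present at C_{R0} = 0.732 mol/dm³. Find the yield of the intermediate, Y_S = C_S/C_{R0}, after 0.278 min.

Solving the coupled first-order balances gives C_S(t) = [k₁/(k₂−k₁)]·C_{R0}·(e^(−k₁t) − e^(−k₂t)).
e^(−k₁t) = e^(−0.208×0.278) = e^(−0.05782) = 0.9438; e^(−k₂t) = e^(−0.5810) = 0.5593.
C_S = 0.208×0.732/(2.09−0.208) × (0.9438−0.5593) = 0.08090×0.3845 = 0.03111 mol/dm³.
Y_S = C_S/C_{R0} = 0.03111/0.732 = 0.0425.

0.0425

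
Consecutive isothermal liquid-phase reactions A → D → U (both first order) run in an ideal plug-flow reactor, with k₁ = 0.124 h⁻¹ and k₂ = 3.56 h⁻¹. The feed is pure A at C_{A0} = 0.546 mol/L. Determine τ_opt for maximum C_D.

For first-order series the maximum of C_D occurs at τ_opt = ln(k₂/k₁)/(k₂−k₁).
= ln(3.56/0.124)/(3.56−0.124) = ln(28.71)/3.436 = 3.357/3.436 = 0.977 h.

0.977 h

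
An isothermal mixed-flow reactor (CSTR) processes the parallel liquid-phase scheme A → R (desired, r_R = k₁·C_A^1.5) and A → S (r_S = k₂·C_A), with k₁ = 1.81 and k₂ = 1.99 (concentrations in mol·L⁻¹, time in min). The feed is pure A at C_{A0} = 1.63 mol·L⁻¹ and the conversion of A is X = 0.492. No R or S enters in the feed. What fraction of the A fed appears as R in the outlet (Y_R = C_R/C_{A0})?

0.223

Exit C_A = C_{A0}(1−X) = 1.63×0.508 = 0.8280 mol·L⁻¹.
A CSTR operates uniformly at the exit composition, giving r_R = 1.364 and r_S = 1.648 (each k·C_A^n at C_A = 0.8280).
Fraction of consumed A going to R: r_R/(r_R+r_S) = 0.4529.
C_R = 0.4529·C_{A0}·X = 0.4529×1.63×0.492 = 0.363 mol·L⁻¹; Y_R = C_R/C_{A0} = 0.223.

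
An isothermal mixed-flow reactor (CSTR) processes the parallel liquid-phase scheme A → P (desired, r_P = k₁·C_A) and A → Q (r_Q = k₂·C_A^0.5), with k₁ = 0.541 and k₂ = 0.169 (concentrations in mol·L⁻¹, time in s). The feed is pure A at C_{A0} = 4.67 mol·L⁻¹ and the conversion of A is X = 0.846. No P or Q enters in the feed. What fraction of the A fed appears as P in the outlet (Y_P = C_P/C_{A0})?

Exit C_A = C_{A0}(1−X) = 4.67×0.154 = 0.7192 mol·L⁻¹.
A CSTR operates uniformly at the exit composition, giving r_P = 0.3891 and r_Q = 0.1433 (each k·C_A^n at C_A = 0.7192).
Fraction of consumed A going to P: r_P/(r_P+r_Q) = 0.7308.
C_P = 0.7308·C_{A0}·X = 0.7308×4.67×0.846 = 2.89 mol·L⁻¹; Y_P = C_P/C_{A0} = 0.618.

0.618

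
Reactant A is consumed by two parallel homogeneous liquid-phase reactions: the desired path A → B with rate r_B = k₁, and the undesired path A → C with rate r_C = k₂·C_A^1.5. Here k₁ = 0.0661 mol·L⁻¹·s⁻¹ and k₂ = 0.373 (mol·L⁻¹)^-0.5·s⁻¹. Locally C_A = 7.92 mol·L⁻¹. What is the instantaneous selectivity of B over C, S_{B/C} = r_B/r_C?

0.00795

S_{B/C} = r_B/r_C = (k₁)/(k₂·C_A^1.5) = (k₁/k₂)·C_A^-1.5.
= (0.0661) / (0.373×7.920^1.5) = 0.06610/8.314 = 0.00795.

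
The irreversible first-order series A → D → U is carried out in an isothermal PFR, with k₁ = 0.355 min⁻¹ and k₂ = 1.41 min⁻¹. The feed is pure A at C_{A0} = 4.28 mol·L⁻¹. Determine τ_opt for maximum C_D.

1.31 min

The intermediate peaks when r₁ = r₂, i.e. k₁e^(−k₁τ) = k₂e^(−k₂τ), giving τ_opt = ln(k₂/k₁)/(k₂−k₁).
= ln(1.41/0.355)/(1.41−0.355) = ln(3.972)/1.055 = 1.379/1.055 = 1.31 min.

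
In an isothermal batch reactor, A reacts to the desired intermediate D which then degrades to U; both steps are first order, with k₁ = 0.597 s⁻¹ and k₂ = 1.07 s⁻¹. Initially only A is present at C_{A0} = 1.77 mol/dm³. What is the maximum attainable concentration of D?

Evaluating C_D at t_opt = ln(k₂/k₁)/(k₂−k₁) gives C_{D,max}/C_{A0} = (k₁/k₂)^[k₂/(k₂−k₁)].
= (0.597/1.07)^(1.07/(1.07−0.597)) = (0.5579)^(2.262) = 0.2671.
C_{D,max} = 0.2671×1.77 = 0.473 mol/dm³.

0.473 mol/dm³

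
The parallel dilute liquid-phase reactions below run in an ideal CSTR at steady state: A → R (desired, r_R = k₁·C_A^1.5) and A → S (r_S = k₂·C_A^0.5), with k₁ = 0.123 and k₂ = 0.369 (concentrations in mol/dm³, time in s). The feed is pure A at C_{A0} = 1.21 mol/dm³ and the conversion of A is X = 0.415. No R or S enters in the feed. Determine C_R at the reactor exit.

Exit C_A = C_{A0}(1−X) = 1.21×0.585 = 0.7078 mol/dm³.
Rates in a CSTR are evaluated at the outlet concentration: r_R = 0.123×0.7078^1.5 = 0.07325, r_S = 0.369×0.7078^0.5 = 0.3105.
Fraction of consumed A going to R: r_R/(r_R+r_S) = 0.1909.
C_R = 0.1909·C_{A0}·X = 0.1909×1.21×0.415 = 0.0959 mol/dm³.

0.0959 mol/dm³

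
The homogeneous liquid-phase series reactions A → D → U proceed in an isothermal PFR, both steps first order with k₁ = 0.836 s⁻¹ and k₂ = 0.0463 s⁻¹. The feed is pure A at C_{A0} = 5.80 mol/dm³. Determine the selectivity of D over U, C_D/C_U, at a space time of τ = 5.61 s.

The intermediate concentration in a first-order A→B→C sequence is C_D = k₁C_{A0}(e^(−k₁τ) − e^(−k₂τ))/(k₂−k₁).
e^(−k₁τ) = e^(−0.836×5.61) = e^(−4.690) = 0.009187; e^(−k₂τ) = e^(−0.2597) = 0.7712.
C_D = 0.836×5.80/(0.0463−0.836) × (0.009187−0.7712) = (-6.140)×(-0.7621) = 4.679 mol/dm³.
C_A = C_{A0}e^(−k₁τ) = 0.05328 mol/dm³, so C_U = C_{A0}−C_A−C_D = 1.068 mol/dm³; C_D/C_U = 4.38.

4.38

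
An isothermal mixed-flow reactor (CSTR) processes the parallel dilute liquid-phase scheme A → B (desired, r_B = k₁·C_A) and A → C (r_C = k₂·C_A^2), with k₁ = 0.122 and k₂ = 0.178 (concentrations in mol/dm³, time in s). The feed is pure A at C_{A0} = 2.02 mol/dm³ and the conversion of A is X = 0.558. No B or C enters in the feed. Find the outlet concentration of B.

0.490 mol/dm³

Exit C_A = C_{A0}(1−X) = 2.02×0.442 = 0.8928 mol/dm³.
Rates in a CSTR are evaluated at the outlet concentration: r_B = 0.122×0.8928 = 0.1089, r_C = 0.178×0.8928^2 = 0.1419.
Fraction of consumed A going to B: r_B/(r_B+r_C) = 0.4343.
C_B = 0.4343·C_{A0}·X = 0.4343×2.02×0.558 = 0.490 mol/dm³.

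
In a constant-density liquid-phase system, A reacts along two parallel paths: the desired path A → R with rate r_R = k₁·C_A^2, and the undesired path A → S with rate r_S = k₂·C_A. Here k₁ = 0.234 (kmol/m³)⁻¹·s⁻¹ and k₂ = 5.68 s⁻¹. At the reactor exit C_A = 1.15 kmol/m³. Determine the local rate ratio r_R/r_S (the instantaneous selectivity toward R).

S_{R/S} = r_R/r_S = (k₁·C_A^2)/(k₂·C_A) = (k₁/k₂)·C_A.
= (0.234×1.150^2) / (5.68×1.150) = 0.3095/6.532 = 0.0474.

0.0474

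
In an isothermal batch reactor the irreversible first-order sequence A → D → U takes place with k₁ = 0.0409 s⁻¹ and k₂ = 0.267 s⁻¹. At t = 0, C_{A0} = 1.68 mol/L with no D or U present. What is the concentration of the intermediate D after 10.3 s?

0.180 mol/L

Solving the coupled first-order balances gives C_D(t) = [k₁/(k₂−k₁)]·C_{A0}·(e^(−k₁t) − e^(−k₂t)).
e^(−k₁t) = e^(−0.0409×10.3) = e^(−0.4213) = 0.6562; e^(−k₂t) = e^(−2.750) = 0.06392.
C_D = 0.0409×1.68/(0.267−0.0409) × (0.6562−0.06392) = 0.3039×0.5923 = 0.1800 mol/L.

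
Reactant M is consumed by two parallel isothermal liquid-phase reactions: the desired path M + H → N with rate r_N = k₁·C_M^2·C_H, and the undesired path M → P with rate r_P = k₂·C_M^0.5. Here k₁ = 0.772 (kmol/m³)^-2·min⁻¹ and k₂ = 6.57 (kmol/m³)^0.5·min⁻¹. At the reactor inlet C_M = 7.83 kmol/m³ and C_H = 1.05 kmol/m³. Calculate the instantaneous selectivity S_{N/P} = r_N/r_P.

2.70

S_{N/P} = r_N/r_P = (k₁·C_M^2·C_H)/(k₂·C_M^0.5) = (k₁/k₂)·C_M^1.5·C_H.
= (0.772×7.830^2×1.050) / (6.57×7.830^0.5) = 49.70/18.38 = 2.70.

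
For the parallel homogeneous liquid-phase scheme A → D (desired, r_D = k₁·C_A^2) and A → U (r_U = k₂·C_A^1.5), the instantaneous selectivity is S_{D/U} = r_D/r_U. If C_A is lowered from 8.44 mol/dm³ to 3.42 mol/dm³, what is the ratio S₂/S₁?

S_{D/U} = (k₁/k₂)·C_A^0.5, so S₂/S₁ = (C_{A,2}/C_{A,1})^0.5.
= (3.42/8.44)^0.5 = (0.4052)^0.5 = 0.637.
Selectivity toward D falls as C_A falls — high-concentration operation is favoured.

0.637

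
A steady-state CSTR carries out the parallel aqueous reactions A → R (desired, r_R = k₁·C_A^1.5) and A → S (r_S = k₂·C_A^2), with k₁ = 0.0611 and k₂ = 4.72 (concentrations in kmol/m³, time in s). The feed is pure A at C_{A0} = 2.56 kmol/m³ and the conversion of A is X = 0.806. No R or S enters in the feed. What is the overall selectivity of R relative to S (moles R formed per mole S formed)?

0.0184

Exit C_A = C_{A0}(1−X) = 2.56×0.194 = 0.4966 kmol/m³.
Rates in a CSTR are evaluated at the outlet concentration: r_R = 0.0611×0.4966^1.5 = 0.02138, r_S = 4.72×0.4966^2 = 1.164.
Overall selectivity = C_R/C_S = r_Rτ/(r_Sτ) = r_R/r_S = 0.0184.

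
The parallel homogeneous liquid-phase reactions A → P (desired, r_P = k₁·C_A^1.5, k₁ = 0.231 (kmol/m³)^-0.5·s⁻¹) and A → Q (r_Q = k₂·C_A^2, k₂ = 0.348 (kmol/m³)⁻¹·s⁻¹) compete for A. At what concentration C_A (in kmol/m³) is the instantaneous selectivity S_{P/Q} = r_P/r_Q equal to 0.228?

8.48 kmol/m³

S_{P/Q} = (k₁/k₂)·C_A^-0.5 ⇒ C_A = (S·k₂/k₁)^(-2).
= (0.228×0.348/0.231)^(-2) = (0.3435)^(-2) = 8.48 kmol/m³.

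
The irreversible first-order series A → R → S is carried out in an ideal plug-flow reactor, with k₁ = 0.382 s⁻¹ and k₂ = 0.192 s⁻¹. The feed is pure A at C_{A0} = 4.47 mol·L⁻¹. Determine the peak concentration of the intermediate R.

2.23 mol·L⁻¹

For a first-order series the maximum intermediate yield is C_{R,max}/C_{A0} = (k₁/k₂)^[k₂/(k₂−k₁)].
= (0.382/0.192)^(0.192/(0.192−0.382)) = (1.990)^(-1.011) = 0.4990.
C_{R,max} = 0.4990×4.47 = 2.23 mol·L⁻¹.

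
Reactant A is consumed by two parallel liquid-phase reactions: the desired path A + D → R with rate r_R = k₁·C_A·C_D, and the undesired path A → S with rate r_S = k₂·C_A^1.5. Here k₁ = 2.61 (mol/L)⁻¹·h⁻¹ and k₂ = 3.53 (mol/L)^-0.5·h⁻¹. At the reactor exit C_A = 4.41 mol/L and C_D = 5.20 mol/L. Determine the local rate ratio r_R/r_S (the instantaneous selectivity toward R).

1.83

S_{R/S} = r_R/r_S = (k₁·C_A·C_D)/(k₂·C_A^1.5) = (k₁/k₂)·C_A^-0.5·C_D.
= (2.61×4.410×5.200) / (3.53×4.410^1.5) = 59.85/32.69 = 1.83.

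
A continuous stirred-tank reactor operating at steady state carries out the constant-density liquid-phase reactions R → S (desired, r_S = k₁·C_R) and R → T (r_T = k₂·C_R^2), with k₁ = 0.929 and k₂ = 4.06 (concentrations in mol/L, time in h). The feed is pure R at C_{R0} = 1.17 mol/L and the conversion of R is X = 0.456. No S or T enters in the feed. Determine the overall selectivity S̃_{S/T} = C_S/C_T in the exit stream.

0.360

Exit C_R = C_{R0}(1−X) = 1.17×0.544 = 0.6365 mol/L.
A CSTR operates uniformly at the exit composition, giving r_S = 0.5913 and r_T = 1.645 (each k·C_R^n at C_R = 0.6365).
Overall selectivity = C_S/C_T = r_Sτ/(r_Tτ) = r_S/r_T = 0.360.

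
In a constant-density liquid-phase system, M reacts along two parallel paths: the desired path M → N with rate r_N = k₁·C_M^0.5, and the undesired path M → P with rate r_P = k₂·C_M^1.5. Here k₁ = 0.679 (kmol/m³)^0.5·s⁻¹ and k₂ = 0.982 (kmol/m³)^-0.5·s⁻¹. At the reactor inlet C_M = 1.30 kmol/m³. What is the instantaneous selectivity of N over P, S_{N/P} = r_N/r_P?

0.532

S_{N/P} = r_N/r_P = (k₁·C_M^0.5)/(k₂·C_M^1.5) = (k₁/k₂)·C_M⁻¹.
= (0.679×1.300^0.5) / (0.982×1.300^1.5) = 0.7742/1.456 = 0.532.
The undesired path is higher order in M, so low C_M (CSTR or dilute feed) favours N.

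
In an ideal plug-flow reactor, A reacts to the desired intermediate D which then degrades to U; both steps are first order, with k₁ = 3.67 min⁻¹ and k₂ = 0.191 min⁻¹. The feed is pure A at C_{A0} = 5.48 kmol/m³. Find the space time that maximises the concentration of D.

0.850 min

Setting dC_D/dτ = 0 gives τ_opt = ln(k₂/k₁)/(k₂−k₁).
= ln(0.191/3.67)/(0.191−3.67) = ln(0.05204)/-3.479 = -2.956/-3.479 = 0.850 min.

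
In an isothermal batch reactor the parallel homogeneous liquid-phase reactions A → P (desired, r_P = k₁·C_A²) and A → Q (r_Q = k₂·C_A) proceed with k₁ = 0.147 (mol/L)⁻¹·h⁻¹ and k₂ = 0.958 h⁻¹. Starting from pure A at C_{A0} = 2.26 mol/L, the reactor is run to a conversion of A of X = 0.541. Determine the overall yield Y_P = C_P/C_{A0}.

C_A = C_{A0}(1−X) = 1.037 mol/L.
Along a PFR/batch, dC_Q/dC_A = −r_Q/(r_P+r_Q) = −k₂/(k₂+k₁·C_A).
Integrating from C_{A0} to C_A: C_Q = (0.958/0.147)·ln[(0.958+0.147·2.26)/(0.958+0.147·1.04)] = 6.517·ln(1.290/1.110) = 0.9776 mol/L.
Then C_P = (C_{A0}−C_A) − C_Q = 1.223 − 0.9776 = 0.2450 mol/L.
Y_P = C_P/C_{A0} = 0.2450/2.26 = 0.108.

0.108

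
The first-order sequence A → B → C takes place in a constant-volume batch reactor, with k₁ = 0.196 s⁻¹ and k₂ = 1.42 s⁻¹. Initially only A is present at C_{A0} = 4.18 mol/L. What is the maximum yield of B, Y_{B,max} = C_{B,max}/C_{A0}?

0.101

For a first-order series the maximum intermediate yield is C_{B,max}/C_{A0} = (k₁/k₂)^[k₂/(k₂−k₁)].
= (0.196/1.42)^(1.42/(1.42−0.196)) = (0.1380)^(1.160) = 0.1005.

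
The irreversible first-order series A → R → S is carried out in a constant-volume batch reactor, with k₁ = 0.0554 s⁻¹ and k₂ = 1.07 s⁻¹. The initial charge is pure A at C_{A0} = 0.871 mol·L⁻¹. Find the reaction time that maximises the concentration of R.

2.92 s

The intermediate peaks when r₁ = r₂, i.e. k₁e^(−k₁t) = k₂e^(−k₂t), giving t_opt = ln(k₂/k₁)/(k₂−k₁).
= ln(1.07/0.0554)/(1.07−0.0554) = ln(19.31)/1.015 = 2.961/1.015 = 2.92 s.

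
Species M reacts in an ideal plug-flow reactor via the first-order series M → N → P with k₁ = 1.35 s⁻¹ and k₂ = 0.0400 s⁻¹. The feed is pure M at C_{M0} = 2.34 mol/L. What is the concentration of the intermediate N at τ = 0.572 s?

1.24 mol/L

Solving the coupled first-order balances gives C_N(τ) = [k₁/(k₂−k₁)]·C_{M0}·(e^(−k₁τ) − e^(−k₂τ)).
e^(−k₁τ) = e^(−1.35×0.572) = e^(−0.7722) = 0.4620; e^(−k₂τ) = e^(−0.02288) = 0.9774.
C_N = 1.35×2.34/(0.0400−1.35) × (0.4620−0.9774) = (-2.411)×(-0.5154) = 1.243 mol/L.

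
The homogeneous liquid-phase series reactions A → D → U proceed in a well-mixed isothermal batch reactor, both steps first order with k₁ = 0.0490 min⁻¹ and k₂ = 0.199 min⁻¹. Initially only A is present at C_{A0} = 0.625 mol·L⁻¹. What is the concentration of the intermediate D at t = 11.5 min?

0.0955 mol·L⁻¹

For first-order series with pure A initially, C_D(t) = k₁C_{A0}/(k₂−k₁)·(e^(−k₁t) − e^(−k₂t)).
e^(−k₁t) = e^(−0.0490×11.5) = e^(−0.5635) = 0.5692; e^(−k₂t) = e^(−2.288) = 0.1014.
C_D = 0.0490×0.625/(0.199−0.0490) × (0.5692−0.1014) = 0.2042×0.4678 = 0.09551 mol·L⁻¹.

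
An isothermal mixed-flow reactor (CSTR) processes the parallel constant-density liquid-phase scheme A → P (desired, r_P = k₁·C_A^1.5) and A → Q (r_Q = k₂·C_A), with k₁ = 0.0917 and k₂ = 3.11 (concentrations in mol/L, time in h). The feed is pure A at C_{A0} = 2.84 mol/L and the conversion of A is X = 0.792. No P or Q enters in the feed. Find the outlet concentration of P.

0.0498 mol/L

Exit C_A = C_{A0}(1−X) = 2.84×0.208 = 0.5907 mol/L.
A CSTR operates uniformly at the exit composition, giving r_P = 0.04163 and r_Q = 1.837 (each k·C_A^n at C_A = 0.5907).
Fraction of consumed A going to P: r_P/(r_P+r_Q) = 0.02216.
C_P = 0.02216·C_{A0}·X = 0.02216×2.84×0.792 = 0.0498 mol/L.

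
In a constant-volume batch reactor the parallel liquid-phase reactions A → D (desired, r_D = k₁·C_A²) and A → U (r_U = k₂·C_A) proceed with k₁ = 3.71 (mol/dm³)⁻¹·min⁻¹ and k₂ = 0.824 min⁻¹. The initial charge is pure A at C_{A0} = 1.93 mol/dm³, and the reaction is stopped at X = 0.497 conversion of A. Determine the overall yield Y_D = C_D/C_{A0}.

0.429

C_A = C_{A0}(1−X) = 0.9708 mol/dm³.
Along a PFR/batch, dC_U/dC_A = −r_U/(r_D+r_U) = −k₂/(k₂+k₁·C_A).
Integrating from C_{A0} to C_A: C_U = (0.824/3.71)·ln[(0.824+3.71·1.93)/(0.824+3.71·0.971)] = 0.2221·ln(7.984/4.426) = 0.1311 mol/dm³.
Then C_D = (C_{A0}−C_A) − C_U = 0.9592 − 0.1311 = 0.8282 mol/dm³.
Y_D = C_D/C_{A0} = 0.8282/1.93 = 0.429.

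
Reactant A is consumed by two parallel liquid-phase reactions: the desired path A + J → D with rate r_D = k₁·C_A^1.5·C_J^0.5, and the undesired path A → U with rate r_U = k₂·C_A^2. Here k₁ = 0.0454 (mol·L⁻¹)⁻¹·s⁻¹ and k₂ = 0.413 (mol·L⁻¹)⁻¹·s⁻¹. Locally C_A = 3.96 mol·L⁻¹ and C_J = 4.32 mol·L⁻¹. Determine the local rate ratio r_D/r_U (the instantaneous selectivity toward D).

0.115

S_{D/U} = r_D/r_U = (k₁·C_A^1.5·C_J^0.5)/(k₂·C_A^2) = (k₁/k₂)·C_A^-0.5·C_J^0.5.
= (0.0454×3.960^1.5×4.320^0.5) / (0.413×3.960^2) = 0.7436/6.477 = 0.115.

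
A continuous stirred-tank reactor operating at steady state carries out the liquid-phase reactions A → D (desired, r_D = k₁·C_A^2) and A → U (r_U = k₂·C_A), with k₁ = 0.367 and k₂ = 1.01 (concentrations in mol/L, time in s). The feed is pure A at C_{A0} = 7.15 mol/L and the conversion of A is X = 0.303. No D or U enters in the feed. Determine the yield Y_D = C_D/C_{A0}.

0.195

Exit C_A = C_{A0}(1−X) = 7.15×0.697 = 4.984 mol/L.
Rates in a CSTR are evaluated at the outlet concentration: r_D = 0.367×4.984^2 = 9.115, r_U = 1.01×4.984 = 5.033.
Fraction of consumed A going to D: r_D/(r_D+r_U) = 0.6442.
C_D = 0.6442·C_{A0}·X = 0.6442×7.15×0.303 = 1.40 mol/L; Y_D = C_D/C_{A0} = 0.195.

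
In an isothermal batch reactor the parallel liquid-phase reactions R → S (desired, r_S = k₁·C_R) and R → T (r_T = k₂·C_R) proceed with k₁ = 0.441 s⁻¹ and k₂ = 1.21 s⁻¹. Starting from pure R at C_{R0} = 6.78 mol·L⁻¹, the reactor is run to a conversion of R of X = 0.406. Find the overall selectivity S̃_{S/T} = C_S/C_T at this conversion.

C_R = C_{R0}(1−X) = 4.027 mol·L⁻¹.
Both paths are first order in R, so the instantaneous fraction to S is constant: dC_S/d(−C_R) = k₁/(k₁+k₂) = 0.2671.
C_S = 0.2671·(C_{R0}−C_R) = 0.2671×2.753 = 0.735 mol·L⁻¹.
C_T = (C_{R0}−C_R)−C_S = 2.017 mol·L⁻¹; S̃_{S/T} = 0.7353/2.017 = 0.364.

0.364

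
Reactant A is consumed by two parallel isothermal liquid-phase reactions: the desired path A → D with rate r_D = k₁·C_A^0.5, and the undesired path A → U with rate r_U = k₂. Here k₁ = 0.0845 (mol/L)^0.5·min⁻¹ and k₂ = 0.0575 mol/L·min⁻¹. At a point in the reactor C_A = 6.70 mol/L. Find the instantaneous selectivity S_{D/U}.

S_{D/U} = r_D/r_U = (k₁·C_A^0.5)/(k₂) = (k₁/k₂)·C_A^0.5.
= (0.0845×6.700^0.5) / (0.0575) = 0.2187/0.05750 = 3.80.
Since the desired path is higher order in A, keeping C_A high (PFR or concentrated feed) favours D.

3.80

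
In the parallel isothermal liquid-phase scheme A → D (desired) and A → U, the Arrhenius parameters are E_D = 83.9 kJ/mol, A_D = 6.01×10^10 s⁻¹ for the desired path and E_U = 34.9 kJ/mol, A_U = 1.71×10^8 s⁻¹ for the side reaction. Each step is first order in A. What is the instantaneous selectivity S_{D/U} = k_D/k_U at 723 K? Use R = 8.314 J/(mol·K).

With equal orders, S_{D/U} = k_D/k_U = (A_D/A_U)·exp[(E_U−E_D)/(RT)].
(E_U−E_D)/(RT) = (34.9−83.9)×10³/(8.314×723) = -49000/6011 = -8.152.
k_D/k_U = (6.01×10^10/1.71×10^8)·exp(-8.152) = 351.5 × 2.882×10^-4 = 0.101.

0.101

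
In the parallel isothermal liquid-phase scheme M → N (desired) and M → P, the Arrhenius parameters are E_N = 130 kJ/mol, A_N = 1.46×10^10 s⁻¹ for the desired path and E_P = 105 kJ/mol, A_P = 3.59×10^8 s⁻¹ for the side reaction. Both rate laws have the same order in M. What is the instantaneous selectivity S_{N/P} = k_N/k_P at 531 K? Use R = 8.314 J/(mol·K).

0.141

k_N/k_P = (A_N/A_P)·exp[−(E_N−E_P)/(RT)] = (A_N/A_P)·exp[(E_P−E_N)/(RT)].
(E_P−E_N)/(RT) = (105−130)×10³/(8.314×531) = -25000/4415 = -5.663.
k_N/k_P = (1.46×10^10/3.59×10^8)·exp(-5.663) = 40.67 × 0.003473 = 0.141.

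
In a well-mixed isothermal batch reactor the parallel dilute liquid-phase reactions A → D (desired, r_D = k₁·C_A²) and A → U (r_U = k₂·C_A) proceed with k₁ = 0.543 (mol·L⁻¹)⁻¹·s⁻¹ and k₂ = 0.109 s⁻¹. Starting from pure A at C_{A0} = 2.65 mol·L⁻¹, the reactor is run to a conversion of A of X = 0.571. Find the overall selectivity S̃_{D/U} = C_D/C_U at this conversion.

8.96

C_A = C_{A0}(1−X) = 1.137 mol·L⁻¹.
Along a PFR/batch, dC_U/dC_A = −r_U/(r_D+r_U) = −k₂/(k₂+k₁·C_A).
Integrating from C_{A0} to C_A: C_U = (0.109/0.543)·ln[(0.109+0.543·2.65)/(0.109+0.543·1.14)] = 0.2007·ln(1.548/0.7263) = 0.1519 mol·L⁻¹.
Then C_D = (C_{A0}−C_A) − C_U = 1.513 − 0.1519 = 1.361 mol·L⁻¹.
S̃_{D/U} = C_D/C_U = 1.361/0.1519 = 8.96.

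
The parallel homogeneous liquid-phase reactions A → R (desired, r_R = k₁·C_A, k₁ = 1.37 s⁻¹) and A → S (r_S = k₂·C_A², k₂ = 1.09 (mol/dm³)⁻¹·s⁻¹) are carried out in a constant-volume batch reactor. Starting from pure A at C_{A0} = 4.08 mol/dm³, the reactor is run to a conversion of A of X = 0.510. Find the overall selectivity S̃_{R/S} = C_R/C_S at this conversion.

C_A = C_{A0}(1−X) = 1.999 mol/dm³.
Along a PFR/batch, dC_R/dC_A = −r_R/(r_R+r_S) = −k₁/(k₁+k₂·C_A).
Integrating from C_{A0} to C_A: C_R = (1.37/1.09)·ln[(1.37+1.09·4.08)/(1.37+1.09·2.00)] = 1.257·ln(5.817/3.549) = 0.6210 mol/dm³.
C_S = (C_{A0}−C_A)−C_R = 1.460 mol/dm³; S̃_{R/S} = 0.6210/1.460 = 0.425.

0.425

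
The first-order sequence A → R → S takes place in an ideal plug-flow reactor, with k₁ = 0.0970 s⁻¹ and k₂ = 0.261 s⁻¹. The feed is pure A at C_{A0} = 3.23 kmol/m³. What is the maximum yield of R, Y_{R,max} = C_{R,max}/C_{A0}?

Evaluating C_R at τ_opt = ln(k₂/k₁)/(k₂−k₁) gives C_{R,max}/C_{A0} = (k₁/k₂)^[k₂/(k₂−k₁)].
= (0.0970/0.261)^(0.261/(0.261−0.0970)) = (0.3716)^(1.591) = 0.2070.

0.207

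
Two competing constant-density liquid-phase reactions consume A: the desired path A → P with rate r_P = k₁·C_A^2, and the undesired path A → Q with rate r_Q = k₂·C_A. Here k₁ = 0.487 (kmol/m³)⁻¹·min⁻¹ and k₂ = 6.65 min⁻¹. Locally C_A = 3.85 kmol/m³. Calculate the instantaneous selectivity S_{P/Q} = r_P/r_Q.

0.282

S_{P/Q} = r_P/r_Q = (k₁·C_A^2)/(k₂·C_A) = (k₁/k₂)·C_A.
= (0.487×3.850^2) / (6.65×3.850) = 7.219/25.60 = 0.282.
Since the desired path is higher order in A, keeping C_A high (PFR or concentrated feed) favours P.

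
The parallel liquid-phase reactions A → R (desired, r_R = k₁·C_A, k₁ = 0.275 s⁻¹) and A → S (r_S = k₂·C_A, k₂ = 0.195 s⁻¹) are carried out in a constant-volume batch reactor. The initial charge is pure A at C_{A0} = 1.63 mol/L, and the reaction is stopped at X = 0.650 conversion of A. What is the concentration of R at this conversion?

0.620 mol/L

C_A = C_{A0}(1−X) = 0.5705 mol/L.
Both paths are first order in A, so the instantaneous fraction to R is constant: dC_R/d(−C_A) = k₁/(k₁+k₂) = 0.5851.
C_R = 0.5851·(C_{A0}−C_A) = 0.5851×1.059 = 0.620 mol/L.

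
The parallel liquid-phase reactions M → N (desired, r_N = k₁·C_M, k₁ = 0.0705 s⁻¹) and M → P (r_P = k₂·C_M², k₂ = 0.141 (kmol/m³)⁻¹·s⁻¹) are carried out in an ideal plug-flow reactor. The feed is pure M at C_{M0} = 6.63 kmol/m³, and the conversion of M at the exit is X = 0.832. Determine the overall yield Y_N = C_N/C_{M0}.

C_M = C_{M0}(1−X) = 1.114 kmol/m³.
Along a PFR/batch, dC_N/dC_M = −r_N/(r_N+r_P) = −k₁/(k₁+k₂·C_M).
Integrating from C_{M0} to C_M: C_N = (0.0705/0.141)·ln[(0.0705+0.141·6.63)/(0.0705+0.141·1.11)] = 0.5000·ln(1.005/0.2276) = 0.7428 kmol/m³.
Y_N = C_N/C_{M0} = 0.7428/6.63 = 0.112.

0.112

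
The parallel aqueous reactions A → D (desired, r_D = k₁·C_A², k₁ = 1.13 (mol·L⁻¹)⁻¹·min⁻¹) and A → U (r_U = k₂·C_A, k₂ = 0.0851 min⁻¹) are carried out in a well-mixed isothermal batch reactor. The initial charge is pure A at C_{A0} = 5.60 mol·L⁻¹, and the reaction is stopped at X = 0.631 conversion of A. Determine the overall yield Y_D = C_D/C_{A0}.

0.618

C_A = C_{A0}(1−X) = 2.066 mol·L⁻¹.
Along a PFR/batch, dC_U/dC_A = −r_U/(r_D+r_U) = −k₂/(k₂+k₁·C_A).
Integrating from C_{A0} to C_A: C_U = (0.0851/1.13)·ln[(0.0851+1.13·5.60)/(0.0851+1.13·2.07)] = 0.07531·ln(6.413/2.420) = 0.07339 mol·L⁻¹.
Then C_D = (C_{A0}−C_A) − C_U = 3.534 − 0.07339 = 3.460 mol·L⁻¹.
Y_D = C_D/C_{A0} = 3.460/5.60 = 0.618.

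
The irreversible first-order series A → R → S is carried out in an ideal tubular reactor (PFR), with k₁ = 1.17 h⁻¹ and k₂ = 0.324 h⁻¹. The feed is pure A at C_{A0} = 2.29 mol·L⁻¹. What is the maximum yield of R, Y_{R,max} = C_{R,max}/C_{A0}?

At the optimum, C_{R,max}/C_{A0} = (k₁/k₂)^[k₂/(k₂−k₁)].
= (1.17/0.324)^(0.324/(0.324−1.17)) = (3.611)^(-0.3830) = 0.6116.

0.612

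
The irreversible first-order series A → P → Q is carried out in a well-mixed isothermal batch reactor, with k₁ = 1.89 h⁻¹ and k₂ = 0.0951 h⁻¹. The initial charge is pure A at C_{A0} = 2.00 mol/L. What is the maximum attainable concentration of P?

1.71 mol/L

Evaluating C_P at t_opt = ln(k₂/k₁)/(k₂−k₁) gives C_{P,max}/C_{A0} = (k₁/k₂)^[k₂/(k₂−k₁)].
= (1.89/0.0951)^(0.0951/(0.0951−1.89)) = (19.87)^(-0.05298) = 0.8535.
C_{P,max} = 0.8535×2.00 = 1.71 mol/L.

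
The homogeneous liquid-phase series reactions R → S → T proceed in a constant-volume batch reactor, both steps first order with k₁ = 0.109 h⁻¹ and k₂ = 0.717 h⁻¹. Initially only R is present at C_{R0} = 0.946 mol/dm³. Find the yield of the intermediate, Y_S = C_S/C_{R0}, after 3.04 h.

The intermediate concentration in a first-order A→B→C sequence is C_S = k₁C_{R0}(e^(−k₁t) − e^(−k₂t))/(k₂−k₁).
e^(−k₁t) = e^(−0.109×3.04) = e^(−0.3314) = 0.7179; e^(−k₂t) = e^(−2.180) = 0.1131.
C_S = 0.109×0.946/(0.717−0.109) × (0.7179−0.1131) = 0.1696×0.6049 = 0.1026 mol/dm³.
Y_S = C_S/C_{R0} = 0.1026/0.946 = 0.108.

0.108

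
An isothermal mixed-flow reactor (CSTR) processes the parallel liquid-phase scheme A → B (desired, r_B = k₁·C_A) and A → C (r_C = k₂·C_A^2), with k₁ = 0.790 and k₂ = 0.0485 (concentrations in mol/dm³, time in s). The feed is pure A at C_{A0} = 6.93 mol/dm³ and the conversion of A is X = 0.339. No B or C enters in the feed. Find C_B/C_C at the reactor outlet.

3.56

Exit C_A = C_{A0}(1−X) = 6.93×0.661 = 4.581 mol/dm³.
Rates in a CSTR are evaluated at the outlet concentration: r_B = 0.790×4.581 = 3.619, r_C = 0.0485×4.581^2 = 1.018.
Overall selectivity = C_B/C_C = r_Bτ/(r_Cτ) = r_B/r_C = 3.56.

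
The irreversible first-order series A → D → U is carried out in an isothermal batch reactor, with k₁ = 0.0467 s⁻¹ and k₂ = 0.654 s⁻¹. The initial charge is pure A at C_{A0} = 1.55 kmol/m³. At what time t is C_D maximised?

Setting dC_D/dt = 0 gives t_opt = ln(k₂/k₁)/(k₂−k₁).
= ln(0.654/0.0467)/(0.654−0.0467) = ln(14.00)/0.6073 = 2.639/0.6073 = 4.35 s.

4.35 s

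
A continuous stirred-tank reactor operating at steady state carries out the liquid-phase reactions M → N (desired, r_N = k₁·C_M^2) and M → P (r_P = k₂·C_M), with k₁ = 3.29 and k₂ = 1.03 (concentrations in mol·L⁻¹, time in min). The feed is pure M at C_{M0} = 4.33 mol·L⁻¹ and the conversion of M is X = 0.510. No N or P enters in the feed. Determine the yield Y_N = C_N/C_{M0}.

0.444

Exit C_M = C_{M0}(1−X) = 4.33×0.490 = 2.122 mol·L⁻¹.
In a CSTR the entire volume is at exit conditions, so r_N = 3.29×2.122^2 = 14.81 and r_P = 1.03×2.122 = 2.185.
Fraction of consumed M going to N: r_N/(r_N+r_P) = 0.8714.
C_N = 0.8714·C_{M0}·X = 0.8714×4.33×0.510 = 1.92 mol·L⁻¹; Y_N = C_N/C_{M0} = 0.444.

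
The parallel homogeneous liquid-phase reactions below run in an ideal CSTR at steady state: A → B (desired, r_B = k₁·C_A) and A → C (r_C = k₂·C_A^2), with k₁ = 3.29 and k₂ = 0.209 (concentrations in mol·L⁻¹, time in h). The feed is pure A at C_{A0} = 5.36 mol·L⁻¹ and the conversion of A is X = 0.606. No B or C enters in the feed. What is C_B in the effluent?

Exit C_A = C_{A0}(1−X) = 5.36×0.394 = 2.112 mol·L⁻¹.
In a CSTR the entire volume is at exit conditions, so r_B = 3.29×2.112 = 6.948 and r_C = 0.209×2.112^2 = 0.9321.
Fraction of consumed A going to B: r_B/(r_B+r_C) = 0.8817.
C_B = 0.8817·C_{A0}·X = 0.8817×5.36×0.606 = 2.86 mol·L⁻¹.

2.86 mol·L⁻¹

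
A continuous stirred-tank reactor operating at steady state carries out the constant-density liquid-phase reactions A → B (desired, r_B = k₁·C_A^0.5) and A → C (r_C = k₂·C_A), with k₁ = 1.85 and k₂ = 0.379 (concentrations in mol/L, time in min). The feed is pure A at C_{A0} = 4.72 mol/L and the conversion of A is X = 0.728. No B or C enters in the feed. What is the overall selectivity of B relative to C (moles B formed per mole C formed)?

4.31

Exit C_A = C_{A0}(1−X) = 4.72×0.272 = 1.284 mol/L.
In a CSTR the entire volume is at exit conditions, so r_B = 1.85×1.284^0.5 = 2.096 and r_C = 0.379×1.284 = 0.4866.
Overall selectivity = C_B/C_C = r_Bτ/(r_Cτ) = r_B/r_C = 4.31.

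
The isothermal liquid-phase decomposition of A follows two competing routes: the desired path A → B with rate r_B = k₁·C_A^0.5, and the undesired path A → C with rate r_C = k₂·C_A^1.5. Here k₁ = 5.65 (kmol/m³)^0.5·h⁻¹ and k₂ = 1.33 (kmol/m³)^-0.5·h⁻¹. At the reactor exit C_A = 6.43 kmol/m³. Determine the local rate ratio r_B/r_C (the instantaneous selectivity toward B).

0.661

S_{B/C} = r_B/r_C = (k₁·C_A^0.5)/(k₂·C_A^1.5) = (k₁/k₂)·C_A⁻¹.
= (5.65×6.430^0.5) / (1.33×6.430^1.5) = 14.33/21.69 = 0.661.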